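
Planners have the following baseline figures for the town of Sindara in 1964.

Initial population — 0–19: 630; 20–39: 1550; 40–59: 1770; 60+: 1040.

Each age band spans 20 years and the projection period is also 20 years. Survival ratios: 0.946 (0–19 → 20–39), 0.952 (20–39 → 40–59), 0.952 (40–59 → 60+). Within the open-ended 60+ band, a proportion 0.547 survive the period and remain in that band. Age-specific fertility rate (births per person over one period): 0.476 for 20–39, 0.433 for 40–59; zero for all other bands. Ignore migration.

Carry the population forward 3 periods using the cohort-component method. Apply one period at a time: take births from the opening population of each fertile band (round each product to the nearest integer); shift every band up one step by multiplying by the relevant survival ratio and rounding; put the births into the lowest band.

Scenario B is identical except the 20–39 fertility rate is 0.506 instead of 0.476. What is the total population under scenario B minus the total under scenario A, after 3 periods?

— Period 1 —
Births: 1550 * 0.476 = 738, 1770 * 0.433 = 766 → total 1504
20–39: 630 * 0.946 = 596
40–59: 1550 * 0.952 = 1476
60+: 1770 * 0.952 + 1040 * 0.547 = 1685 + 569 = 2254
End of period: [1504, 596, 1476, 2254]
— Period 2 —
Births: 596 * 0.476 = 284, 1476 * 0.433 = 639 → total 923
20–39: 1504 * 0.946 = 1423
40–59: 596 * 0.952 = 567
60+: 1476 * 0.952 + 2254 * 0.547 = 1405 + 1233 = 2638
End of period: [923, 1423, 567, 2638]
— Period 3 —
Births: 1423 * 0.476 = 677, 567 * 0.433 = 246 → total 923
20–39: 923 * 0.946 = 873
40–59: 1423 * 0.952 = 1355
60+: 567 * 0.952 + 2638 * 0.547 = 540 + 1443 = 1983
End of period: [923, 873, 1355, 1983]
Scenario A total after 3 periods: 5134
Scenario B projection —
— Period 1 —
Births: 1550 * 0.506 = 784, 1770 * 0.433 = 766 → total 1550
20–39: 630 * 0.946 = 596
40–59: 1550 * 0.952 = 1476
60+: 1770 * 0.952 + 1040 * 0.547 = 1685 + 569 = 2254
End of period: [1550, 596, 1476, 2254]
— Period 2 —
Births: 596 * 0.506 = 302, 1476 * 0.433 = 639 → total 941
20–39: 1550 * 0.946 = 1466
40–59: 596 * 0.952 = 567
60+: 1476 * 0.952 + 2254 * 0.547 = 1405 + 1233 = 2638
End of period: [941, 1466, 567, 2638]
— Period 3 —
Births: 1466 * 0.506 = 742, 567 * 0.433 = 246 → total 988
20–39: 941 * 0.946 = 890
40–59: 1466 * 0.952 = 1396
60+: 567 * 0.952 + 2638 * 0.547 = 540 + 1443 = 1983
End of period: [988, 890, 1396, 1983]
Scenario B total after 3 periods: 5257
Difference B − A = 5257 − 5134 = 123

123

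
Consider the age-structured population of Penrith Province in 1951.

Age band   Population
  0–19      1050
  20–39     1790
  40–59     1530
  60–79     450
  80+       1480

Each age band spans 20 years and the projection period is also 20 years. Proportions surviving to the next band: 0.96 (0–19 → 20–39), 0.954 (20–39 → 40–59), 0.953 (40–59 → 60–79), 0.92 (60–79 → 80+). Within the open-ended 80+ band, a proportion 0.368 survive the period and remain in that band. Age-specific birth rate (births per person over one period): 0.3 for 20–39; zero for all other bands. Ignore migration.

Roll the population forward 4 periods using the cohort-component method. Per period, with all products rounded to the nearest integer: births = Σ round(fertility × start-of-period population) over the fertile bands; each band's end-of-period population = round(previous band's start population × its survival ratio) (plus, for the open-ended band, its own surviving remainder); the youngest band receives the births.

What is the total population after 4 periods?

Period 1.
Births: 1790 × 0.3 = 537
20–39: 1050 × 0.96 = 1008
40–59: 1790 × 0.954 = 1708
60–79: 1530 × 0.953 = 1458
80+: 450 × 0.92 + 1480 × 0.368 = 414 + 545 = 959
Giving 537 / 1008 / 1708 / 1458 / 959.
Period 2.
Births: 1008 × 0.3 = 302
20–39: 537 × 0.96 = 516
40–59: 1008 × 0.954 = 962
60–79: 1708 × 0.953 = 1628
80+: 1458 × 0.92 + 959 × 0.368 = 1341 + 353 = 1694
Giving 302 / 516 / 962 / 1628 / 1694.
Period 3.
Births: 516 × 0.3 = 155
20–39: 302 × 0.96 = 290
40–59: 516 × 0.954 = 492
60–79: 962 × 0.953 = 917
80+: 1628 × 0.92 + 1694 × 0.368 = 1498 + 623 = 2121
Giving 155 / 290 / 492 / 917 / 2121.
Period 4.
Births: 290 × 0.3 = 87
20–39: 155 × 0.96 = 149
40–59: 290 × 0.954 = 277
60–79: 492 × 0.953 = 469
80+: 917 × 0.92 + 2121 × 0.368 = 844 + 781 = 1625
Giving 87 / 149 / 277 / 469 / 1625.
Total after period 4: 87 + 149 + 277 + 469 + 1625 = 2607

2607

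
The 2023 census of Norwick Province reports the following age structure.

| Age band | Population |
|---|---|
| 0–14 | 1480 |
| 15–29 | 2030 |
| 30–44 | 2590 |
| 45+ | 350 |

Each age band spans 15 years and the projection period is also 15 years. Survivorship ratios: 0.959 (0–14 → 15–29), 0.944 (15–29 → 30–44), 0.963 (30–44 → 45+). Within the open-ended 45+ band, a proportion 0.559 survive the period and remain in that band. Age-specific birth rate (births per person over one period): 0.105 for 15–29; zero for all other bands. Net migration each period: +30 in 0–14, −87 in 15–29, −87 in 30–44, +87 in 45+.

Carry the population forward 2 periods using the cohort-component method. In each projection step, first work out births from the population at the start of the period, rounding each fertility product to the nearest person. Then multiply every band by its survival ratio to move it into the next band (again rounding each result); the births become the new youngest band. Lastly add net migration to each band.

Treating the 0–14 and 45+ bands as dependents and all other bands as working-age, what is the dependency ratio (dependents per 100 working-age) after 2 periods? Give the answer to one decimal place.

271.3

(Groups numbered youngest = 1 to oldest = 4.)
— Period 1 —
Births: 2030 × 0.105 = 213
Group 2: 1480 × 0.959 = 1419
Group 3: 2030 × 0.944 = 1916
Group 4: 2590 × 0.963 + 350 × 0.559 = 2494 + 196 = 2690
Net migration: Group 1 + 30 → 243; Group 2 − 87 → 1332; Group 3 − 87 → 1829; Group 4 + 87 → 2777
End of period: [243, 1332, 1829, 2777]
— Period 2 —
Births: 1332 × 0.105 = 140
Group 2: 243 × 0.959 = 233
Group 3: 1332 × 0.944 = 1257
Group 4: 1829 × 0.963 + 2777 × 0.559 = 1761 + 1552 = 3313
Net migration: Group 1 + 30 → 170; Group 2 − 87 → 146; Group 3 − 87 → 1170; Group 4 + 87 → 3400
End of period: [170, 146, 1170, 3400]
Dependents (band 0–14 + band 45+) = 170 + 3400 = 3570; working-age = 1316; ratio = 3570/1316 × 100 = 271.3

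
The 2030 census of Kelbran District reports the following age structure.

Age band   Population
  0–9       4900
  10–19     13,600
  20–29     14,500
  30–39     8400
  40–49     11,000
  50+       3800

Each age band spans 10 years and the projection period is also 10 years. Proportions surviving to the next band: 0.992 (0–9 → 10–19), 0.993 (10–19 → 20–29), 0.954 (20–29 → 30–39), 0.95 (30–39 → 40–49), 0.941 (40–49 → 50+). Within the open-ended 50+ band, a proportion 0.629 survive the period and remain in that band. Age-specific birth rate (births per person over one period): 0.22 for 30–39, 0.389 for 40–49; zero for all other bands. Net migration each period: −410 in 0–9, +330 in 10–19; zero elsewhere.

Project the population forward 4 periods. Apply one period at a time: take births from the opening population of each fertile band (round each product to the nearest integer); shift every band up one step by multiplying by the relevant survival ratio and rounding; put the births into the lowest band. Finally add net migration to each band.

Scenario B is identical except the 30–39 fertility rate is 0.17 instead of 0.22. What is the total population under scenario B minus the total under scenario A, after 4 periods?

— Period 1 —
Births: 8400 * 0.22 = 1848, 11000 * 0.389 = 4279 → 6127
10–19: 4900 * 0.992 = 4861
20–29: 13600 * 0.993 = 13505
30–39: 14500 * 0.954 = 13833
40–49: 8400 * 0.95 = 7980
50+: 11000 * 0.941 + 3800 * 0.629 = 10351 + 2390 = 12741
Net migration: 0–9 − 410 → 5717; 10–19 + 330 → 5191
Giving 5717 / 5191 / 13505 / 13833 / 7980 / 12741.
— Period 2 —
Births: 13833 * 0.22 = 3043, 7980 * 0.389 = 3104 → 6147
10–19: 5717 * 0.992 = 5671
20–29: 5191 * 0.993 = 5155
30–39: 13505 * 0.954 = 12884
40–49: 13833 * 0.95 = 13141
50+: 7980 * 0.941 + 12741 * 0.629 = 7509 + 8014 = 15523
Net migration: 0–9 − 410 → 5737; 10–19 + 330 → 6001
Giving 5737 / 6001 / 5155 / 12884 / 13141 / 15523.
— Period 3 —
Births: 12884 * 0.22 = 2834, 13141 * 0.389 = 5112 → 7946
10–19: 5737 * 0.992 = 5691
20–29: 6001 * 0.993 = 5959
30–39: 5155 * 0.954 = 4918
40–49: 12884 * 0.95 = 12240
50+: 13141 * 0.941 + 15523 * 0.629 = 12366 + 9764 = 22130
Net migration: 0–9 − 410 → 7536; 10–19 + 330 → 6021
Giving 7536 / 6021 / 5959 / 4918 / 12240 / 22130.
— Period 4 —
Births: 4918 * 0.22 = 1082, 12240 * 0.389 = 4761 → 5843
10–19: 7536 * 0.992 = 7476
20–29: 6021 * 0.993 = 5979
30–39: 5959 * 0.954 = 5685
40–49: 4918 * 0.95 = 4672
50+: 12240 * 0.941 + 22130 * 0.629 = 11518 + 13920 = 25438
Net migration: 0–9 − 410 → 5433; 10–19 + 330 → 7806
Giving 5433 / 7806 / 5979 / 5685 / 4672 / 25438.
Scenario A total after 4 periods: 55013
Scenario B projection —
— Period 1 —
Births: 8400 * 0.17 = 1428, 11000 * 0.389 = 4279 → 5707
10–19: 4900 * 0.992 = 4861
20–29: 13600 * 0.993 = 13505
30–39: 14500 * 0.954 = 13833
40–49: 8400 * 0.95 = 7980
50+: 11000 * 0.941 + 3800 * 0.629 = 10351 + 2390 = 12741
Net migration: 0–9 − 410 → 5297; 10–19 + 330 → 5191
Giving 5297 / 5191 / 13505 / 13833 / 7980 / 12741.
— Period 2 —
Births: 13833 * 0.17 = 2352, 7980 * 0.389 = 3104 → 5456
10–19: 5297 * 0.992 = 5255
20–29: 5191 * 0.993 = 5155
30–39: 13505 * 0.954 = 12884
40–49: 13833 * 0.95 = 13141
50+: 7980 * 0.941 + 12741 * 0.629 = 7509 + 8014 = 15523
Net migration: 0–9 − 410 → 5046; 10–19 + 330 → 5585
Giving 5046 / 5585 / 5155 / 12884 / 13141 / 15523.
— Period 3 —
Births: 12884 * 0.17 = 2190, 13141 * 0.389 = 5112 → 7302
10–19: 5046 * 0.992 = 5006
20–29: 5585 * 0.993 = 5546
30–39: 5155 * 0.954 = 4918
40–49: 12884 * 0.95 = 12240
50+: 13141 * 0.941 + 15523 * 0.629 = 12366 + 9764 = 22130
Net migration: 0–9 − 410 → 6892; 10–19 + 330 → 5336
Giving 6892 / 5336 / 5546 / 4918 / 12240 / 22130.
— Period 4 —
Births: 4918 * 0.17 = 836, 12240 * 0.389 = 4761 → 5597
10–19: 6892 * 0.992 = 6837
20–29: 5336 * 0.993 = 5299
30–39: 5546 * 0.954 = 5291
40–49: 4918 * 0.95 = 4672
50+: 12240 * 0.941 + 22130 * 0.629 = 11518 + 13920 = 25438
Net migration: 0–9 − 410 → 5187; 10–19 + 330 → 7167
Giving 5187 / 7167 / 5299 / 5291 / 4672 / 25438.
Scenario B total after 4 periods: 53054
Difference B − A = 53054 − 55013 = -1959

-1959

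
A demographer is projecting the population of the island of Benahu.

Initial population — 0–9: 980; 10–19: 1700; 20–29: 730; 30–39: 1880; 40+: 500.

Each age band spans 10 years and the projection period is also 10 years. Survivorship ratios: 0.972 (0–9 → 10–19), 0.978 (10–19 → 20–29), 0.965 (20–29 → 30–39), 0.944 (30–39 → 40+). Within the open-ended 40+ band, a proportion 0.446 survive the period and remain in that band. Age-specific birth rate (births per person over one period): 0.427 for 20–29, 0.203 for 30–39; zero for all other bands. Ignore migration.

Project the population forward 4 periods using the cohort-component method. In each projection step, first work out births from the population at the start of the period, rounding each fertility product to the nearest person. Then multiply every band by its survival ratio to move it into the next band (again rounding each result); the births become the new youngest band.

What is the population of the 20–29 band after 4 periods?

Period 1.
Births: 730 * 0.427 = 312 ; 1880 * 0.203 = 382 → 694
10–19: 980 * 0.972 = 953
20–29: 1700 * 0.978 = 1663
30–39: 730 * 0.965 = 704
40+: 1880 * 0.944 + 500 * 0.446 = 1775 + 223 = 1998
End of period: [694, 953, 1663, 704, 1998]
Period 2.
Births: 1663 * 0.427 = 710 ; 704 * 0.203 = 143 → 853
10–19: 694 * 0.972 = 675
20–29: 953 * 0.978 = 932
30–39: 1663 * 0.965 = 1605
40+: 704 * 0.944 + 1998 * 0.446 = 665 + 891 = 1556
End of period: [853, 675, 932, 1605, 1556]
Period 3.
Births: 932 * 0.427 = 398 ; 1605 * 0.203 = 326 → 724
10–19: 853 * 0.972 = 829
20–29: 675 * 0.978 = 660
30–39: 932 * 0.965 = 899
40+: 1605 * 0.944 + 1556 * 0.446 = 1515 + 694 = 2209
End of period: [724, 829, 660, 899, 2209]
Period 4.
Births: 660 * 0.427 = 282 ; 899 * 0.203 = 182 → 464
10–19: 724 * 0.972 = 704
20–29: 829 * 0.978 = 811
30–39: 660 * 0.965 = 637
40+: 899 * 0.944 + 2209 * 0.446 = 849 + 985 = 1834
End of period: [464, 704, 811, 637, 1834]

811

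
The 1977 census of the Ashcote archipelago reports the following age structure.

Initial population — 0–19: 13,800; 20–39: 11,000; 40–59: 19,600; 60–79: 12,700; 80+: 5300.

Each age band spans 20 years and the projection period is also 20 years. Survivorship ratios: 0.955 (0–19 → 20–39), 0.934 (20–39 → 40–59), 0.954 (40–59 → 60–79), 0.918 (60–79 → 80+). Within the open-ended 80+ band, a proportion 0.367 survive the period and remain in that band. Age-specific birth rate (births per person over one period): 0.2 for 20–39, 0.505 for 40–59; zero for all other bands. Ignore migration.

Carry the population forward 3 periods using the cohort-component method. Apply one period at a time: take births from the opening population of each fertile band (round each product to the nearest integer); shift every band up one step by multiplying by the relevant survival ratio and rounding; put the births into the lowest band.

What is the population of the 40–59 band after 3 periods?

10791

Call the groups 1 to 5, youngest first.
Period 1.
Births: 11000 × 0.2 = 2200, 19600 × 0.505 = 9898 — total 12098
Group 2: 13800 × 0.955 = 13179
Group 3: 11000 × 0.934 = 10274
Group 4: 19600 × 0.954 = 18698
Group 5: 12700 × 0.918 + 5300 × 0.367 = 11659 + 1945 = 13604
Giving 12098 / 13179 / 10274 / 18698 / 13604.
Period 2.
Births: 13179 × 0.2 = 2636, 10274 × 0.505 = 5188 — total 7824
Group 2: 12098 × 0.955 = 11554
Group 3: 13179 × 0.934 = 12309
Group 4: 10274 × 0.954 = 9801
Group 5: 18698 × 0.918 + 13604 × 0.367 = 17165 + 4993 = 22158
Giving 7824 / 11554 / 12309 / 9801 / 22158.
Period 3.
Births: 11554 × 0.2 = 2311, 12309 × 0.505 = 6216 — total 8527
Group 2: 7824 × 0.955 = 7472
Group 3: 11554 × 0.934 = 10791
Group 4: 12309 × 0.954 = 11743
Group 5: 9801 × 0.918 + 22158 × 0.367 = 8997 + 8132 = 17129
Giving 8527 / 7472 / 10791 / 11743 / 17129.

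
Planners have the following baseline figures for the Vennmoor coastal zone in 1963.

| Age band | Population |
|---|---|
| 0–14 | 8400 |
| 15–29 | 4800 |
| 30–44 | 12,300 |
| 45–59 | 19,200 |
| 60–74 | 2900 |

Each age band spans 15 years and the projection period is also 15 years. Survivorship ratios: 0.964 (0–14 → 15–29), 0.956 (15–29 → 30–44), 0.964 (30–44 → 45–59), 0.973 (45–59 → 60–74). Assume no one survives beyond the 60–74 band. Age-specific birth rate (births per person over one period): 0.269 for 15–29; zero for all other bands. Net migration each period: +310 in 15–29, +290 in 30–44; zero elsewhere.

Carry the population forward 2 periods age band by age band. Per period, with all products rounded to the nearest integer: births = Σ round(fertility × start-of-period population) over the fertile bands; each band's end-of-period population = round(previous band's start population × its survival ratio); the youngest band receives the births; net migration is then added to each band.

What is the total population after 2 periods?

28385

After projecting period 1:
Births: 4800 * 0.269 = 1291
15–29: 8400 * 0.964 = 8098
30–44: 4800 * 0.956 = 4589
45–59: 12300 * 0.964 = 11857
60–74: 19200 * 0.973 = 18682
Net migration: 15–29 + 310 → 8408; 30–44 + 290 → 4879
End of period: [1291, 8408, 4879, 11857, 18682]
After projecting period 2:
Births: 8408 * 0.269 = 2262
15–29: 1291 * 0.964 = 1245
30–44: 8408 * 0.956 = 8038
45–59: 4879 * 0.964 = 4703
60–74: 11857 * 0.973 = 11537
Net migration: 15–29 + 310 → 1555; 30–44 + 290 → 8328
End of period: [2262, 1555, 8328, 4703, 11537]
Total after period 2: 2262 + 1555 + 8328 + 4703 + 11537 = 28385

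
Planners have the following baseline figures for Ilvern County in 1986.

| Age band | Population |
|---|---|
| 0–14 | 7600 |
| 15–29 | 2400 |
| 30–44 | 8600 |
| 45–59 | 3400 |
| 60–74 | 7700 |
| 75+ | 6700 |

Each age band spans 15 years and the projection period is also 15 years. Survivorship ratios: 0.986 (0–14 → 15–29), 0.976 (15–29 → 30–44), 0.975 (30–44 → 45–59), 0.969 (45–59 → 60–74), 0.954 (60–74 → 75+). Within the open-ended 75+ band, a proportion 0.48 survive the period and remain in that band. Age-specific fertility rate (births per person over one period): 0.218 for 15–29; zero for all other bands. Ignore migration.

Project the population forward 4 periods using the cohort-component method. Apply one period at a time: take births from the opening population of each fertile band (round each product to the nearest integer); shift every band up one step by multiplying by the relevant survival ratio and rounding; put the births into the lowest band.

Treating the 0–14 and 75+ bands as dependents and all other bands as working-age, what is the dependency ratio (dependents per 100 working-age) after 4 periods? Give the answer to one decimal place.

88.9

— Period 1 —
Births: 2400 × 0.218 = 523
15–29: 7600 × 0.986 = 7494
30–44: 2400 × 0.976 = 2342
45–59: 8600 × 0.975 = 8385
60–74: 3400 × 0.969 = 3295
75+: 7700 × 0.954 + 6700 × 0.48 = 7346 + 3216 = 10562
Population now: 0–14=523, 15–29=7494, 30–44=2342, 45–59=8385, 60–74=3295, 75+=10562
— Period 2 —
Births: 7494 × 0.218 = 1634
15–29: 523 × 0.986 = 516
30–44: 7494 × 0.976 = 7314
45–59: 2342 × 0.975 = 2283
60–74: 8385 × 0.969 = 8125
75+: 3295 × 0.954 + 10562 × 0.48 = 3143 + 5070 = 8213
Population now: 0–14=1634, 15–29=516, 30–44=7314, 45–59=2283, 60–74=8125, 75+=8213
— Period 3 —
Births: 516 × 0.218 = 112
15–29: 1634 × 0.986 = 1611
30–44: 516 × 0.976 = 504
45–59: 7314 × 0.975 = 7131
60–74: 2283 × 0.969 = 2212
75+: 8125 × 0.954 + 8213 × 0.48 = 7751 + 3942 = 11693
Population now: 0–14=112, 15–29=1611, 30–44=504, 45–59=7131, 60–74=2212, 75+=11693
— Period 4 —
Births: 1611 × 0.218 = 351
15–29: 112 × 0.986 = 110
30–44: 1611 × 0.976 = 1572
45–59: 504 × 0.975 = 491
60–74: 7131 × 0.969 = 6910
75+: 2212 × 0.954 + 11693 × 0.48 = 2110 + 5613 = 7723
Population now: 0–14=351, 15–29=110, 30–44=1572, 45–59=491, 60–74=6910, 75+=7723
Dependents (band 0–14 + band 75+) = 351 + 7723 = 8074; working-age = 9083; ratio = 8074/9083 × 100 = 88.9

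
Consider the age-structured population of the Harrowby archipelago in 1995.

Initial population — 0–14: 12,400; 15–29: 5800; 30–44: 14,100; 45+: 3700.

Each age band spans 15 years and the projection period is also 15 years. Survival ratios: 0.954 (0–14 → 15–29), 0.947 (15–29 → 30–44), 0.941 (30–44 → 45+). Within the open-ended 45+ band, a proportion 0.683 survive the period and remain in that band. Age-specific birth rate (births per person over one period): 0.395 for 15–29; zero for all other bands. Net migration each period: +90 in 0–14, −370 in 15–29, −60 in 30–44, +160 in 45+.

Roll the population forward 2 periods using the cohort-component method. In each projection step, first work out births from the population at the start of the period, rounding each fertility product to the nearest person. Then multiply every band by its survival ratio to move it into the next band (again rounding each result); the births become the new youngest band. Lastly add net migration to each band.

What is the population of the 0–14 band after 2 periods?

4617

(Bands numbered youngest = 1 to oldest = 4.)
[period 1]
Births: 5800 × 0.395 = 2291
Band 2: 12400 × 0.954 = 11830
Band 3: 5800 × 0.947 = 5493
Band 4: 14100 × 0.941 + 3700 × 0.683 = 13268 + 2527 = 15795
Net migration: Band 1 + 90 → 2381; Band 2 − 370 → 11460; Band 3 − 60 → 5433; Band 4 + 160 → 15955
Population now: 0–14=2381, 15–29=11460, 30–44=5433, 45+=15955
[period 2]
Births: 11460 × 0.395 = 4527
Band 2: 2381 × 0.954 = 2271
Band 3: 11460 × 0.947 = 10853
Band 4: 5433 × 0.941 + 15955 × 0.683 = 5112 + 10897 = 16009
Net migration: Band 1 + 90 → 4617; Band 2 − 370 → 1901; Band 3 − 60 → 10793; Band 4 + 160 → 16169
Population now: 0–14=4617, 15–29=1901, 30–44=10793, 45+=16169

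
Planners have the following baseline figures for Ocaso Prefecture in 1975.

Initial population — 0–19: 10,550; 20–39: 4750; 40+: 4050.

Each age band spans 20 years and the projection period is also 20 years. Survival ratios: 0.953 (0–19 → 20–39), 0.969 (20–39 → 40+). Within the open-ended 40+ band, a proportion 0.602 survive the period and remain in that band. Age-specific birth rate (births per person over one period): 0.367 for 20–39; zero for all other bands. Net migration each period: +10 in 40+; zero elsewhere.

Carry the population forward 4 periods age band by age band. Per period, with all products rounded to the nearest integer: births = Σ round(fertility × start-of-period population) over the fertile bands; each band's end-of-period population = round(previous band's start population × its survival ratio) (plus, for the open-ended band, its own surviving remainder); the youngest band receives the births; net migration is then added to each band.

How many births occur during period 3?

After projecting period 1:
Births: 4750 × 0.367 = 1743
20–39: 10550 × 0.953 = 10054
40+: 4750 × 0.969 + 4050 × 0.602 = 4603 + 2438 = 7041
Net migration: 40+ + 10 → 7051
→ [1743, 10054, 7051]
After projecting period 2:
Births: 10054 × 0.367 = 3690
20–39: 1743 × 0.953 = 1661
40+: 10054 × 0.969 + 7051 × 0.602 = 9742 + 4245 = 13987
Net migration: 40+ + 10 → 13997
→ [3690, 1661, 13997]
After projecting period 3:
Births: 1661 × 0.367 = 610
20–39: 3690 × 0.953 = 3517
40+: 1661 × 0.969 + 13997 × 0.602 = 1610 + 8426 = 10036
Net migration: 40+ + 10 → 10046
→ [610, 3517, 10046]

610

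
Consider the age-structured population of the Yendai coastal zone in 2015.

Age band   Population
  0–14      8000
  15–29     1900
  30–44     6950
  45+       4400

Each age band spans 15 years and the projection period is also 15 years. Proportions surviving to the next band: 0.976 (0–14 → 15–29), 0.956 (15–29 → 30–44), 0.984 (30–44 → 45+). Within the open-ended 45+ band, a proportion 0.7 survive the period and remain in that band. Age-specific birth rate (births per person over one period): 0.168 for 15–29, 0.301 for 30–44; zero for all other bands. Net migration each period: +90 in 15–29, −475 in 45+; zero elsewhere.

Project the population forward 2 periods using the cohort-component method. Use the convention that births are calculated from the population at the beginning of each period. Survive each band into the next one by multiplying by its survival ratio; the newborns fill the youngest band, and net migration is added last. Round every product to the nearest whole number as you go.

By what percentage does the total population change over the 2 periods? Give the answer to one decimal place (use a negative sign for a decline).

-6.9

Let band 1 be 0–14 through band 4 = 45+.
After projecting period 1:
Births: 1900 * 0.168 = 319, 6950 * 0.301 = 2092 → total 2411
Band 2: 8000 * 0.976 = 7808
Band 3: 1900 * 0.956 = 1816
Band 4: 6950 * 0.984 + 4400 * 0.7 = 6839 + 3080 = 9919
Net migration: Band 2 + 90 → 7898; Band 4 − 475 → 9444
End of period: [2411, 7898, 1816, 9444]
After projecting period 2:
Births: 7898 * 0.168 = 1327, 1816 * 0.301 = 547 → total 1874
Band 2: 2411 * 0.976 = 2353
Band 3: 7898 * 0.956 = 7550
Band 4: 1816 * 0.984 + 9444 * 0.7 = 1787 + 6611 = 8398
Net migration: Band 2 + 90 → 2443; Band 4 − 475 → 7923
End of period: [1874, 2443, 7550, 7923]
Total: 21250 → 19790; change = -1460; percentage change = -6.9%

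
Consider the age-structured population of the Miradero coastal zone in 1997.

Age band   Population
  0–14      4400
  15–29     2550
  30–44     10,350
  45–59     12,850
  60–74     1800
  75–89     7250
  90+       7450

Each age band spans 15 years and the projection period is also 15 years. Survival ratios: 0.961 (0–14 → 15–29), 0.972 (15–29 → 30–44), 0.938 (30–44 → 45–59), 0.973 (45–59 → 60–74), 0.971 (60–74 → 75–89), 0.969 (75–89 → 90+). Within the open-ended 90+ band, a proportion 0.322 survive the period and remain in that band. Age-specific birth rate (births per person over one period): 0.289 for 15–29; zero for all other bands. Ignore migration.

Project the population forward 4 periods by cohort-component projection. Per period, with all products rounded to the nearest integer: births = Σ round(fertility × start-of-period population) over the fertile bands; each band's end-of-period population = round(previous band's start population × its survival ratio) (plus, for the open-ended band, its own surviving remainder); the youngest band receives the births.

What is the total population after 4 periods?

[period 1]
Births: 2550 × 0.289 = 737
15–29: 4400 × 0.961 = 4228
30–44: 2550 × 0.972 = 2479
45–59: 10350 × 0.938 = 9708
60–74: 12850 × 0.973 = 12503
75–89: 1800 × 0.971 = 1748
90+: 7250 × 0.969 + 7450 × 0.322 = 7025 + 2399 = 9424
Giving 737 / 4228 / 2479 / 9708 / 12503 / 1748 / 9424.
[period 2]
Births: 4228 × 0.289 = 1222
15–29: 737 × 0.961 = 708
30–44: 4228 × 0.972 = 4110
45–59: 2479 × 0.938 = 2325
60–74: 9708 × 0.973 = 9446
75–89: 12503 × 0.971 = 12140
90+: 1748 × 0.969 + 9424 × 0.322 = 1694 + 3035 = 4729
Giving 1222 / 708 / 4110 / 2325 / 9446 / 12140 / 4729.
[period 3]
Births: 708 × 0.289 = 205
15–29: 1222 × 0.961 = 1174
30–44: 708 × 0.972 = 688
45–59: 4110 × 0.938 = 3855
60–74: 2325 × 0.973 = 2262
75–89: 9446 × 0.971 = 9172
90+: 12140 × 0.969 + 4729 × 0.322 = 11764 + 1523 = 13287
Giving 205 / 1174 / 688 / 3855 / 2262 / 9172 / 13287.
[period 4]
Births: 1174 × 0.289 = 339
15–29: 205 × 0.961 = 197
30–44: 1174 × 0.972 = 1141
45–59: 688 × 0.938 = 645
60–74: 3855 × 0.973 = 3751
75–89: 2262 × 0.971 = 2196
90+: 9172 × 0.969 + 13287 × 0.322 = 8888 + 4278 = 13166
Giving 339 / 197 / 1141 / 645 / 3751 / 2196 / 13166.
Total after period 4: 339 + 197 + 1141 + 645 + 3751 + 2196 + 13166 = 21435

21435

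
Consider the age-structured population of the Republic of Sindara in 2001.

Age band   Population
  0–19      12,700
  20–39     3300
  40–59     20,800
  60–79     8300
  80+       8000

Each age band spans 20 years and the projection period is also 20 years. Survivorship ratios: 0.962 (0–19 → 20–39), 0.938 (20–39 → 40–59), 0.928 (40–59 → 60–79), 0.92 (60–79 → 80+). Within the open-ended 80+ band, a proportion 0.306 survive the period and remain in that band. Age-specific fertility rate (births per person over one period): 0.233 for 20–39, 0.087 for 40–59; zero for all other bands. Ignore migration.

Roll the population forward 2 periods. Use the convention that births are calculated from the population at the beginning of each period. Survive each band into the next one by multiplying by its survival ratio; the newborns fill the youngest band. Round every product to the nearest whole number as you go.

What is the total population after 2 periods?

40773

— Period 1 —
Births: 3300 × 0.233 = 769, 20800 × 0.087 = 1810 — total 2579
20–39: 12700 × 0.962 = 12217
40–59: 3300 × 0.938 = 3095
60–79: 20800 × 0.928 = 19302
80+: 8300 × 0.92 + 8000 × 0.306 = 7636 + 2448 = 10084
Giving 2579 / 12217 / 3095 / 19302 / 10084.
— Period 2 —
Births: 12217 × 0.233 = 2847, 3095 × 0.087 = 269 — total 3116
20–39: 2579 × 0.962 = 2481
40–59: 12217 × 0.938 = 11460
60–79: 3095 × 0.928 = 2872
80+: 19302 × 0.92 + 10084 × 0.306 = 17758 + 3086 = 20844
Giving 3116 / 2481 / 11460 / 2872 / 20844.
Total after period 2: 3116 + 2481 + 11460 + 2872 + 20844 = 40773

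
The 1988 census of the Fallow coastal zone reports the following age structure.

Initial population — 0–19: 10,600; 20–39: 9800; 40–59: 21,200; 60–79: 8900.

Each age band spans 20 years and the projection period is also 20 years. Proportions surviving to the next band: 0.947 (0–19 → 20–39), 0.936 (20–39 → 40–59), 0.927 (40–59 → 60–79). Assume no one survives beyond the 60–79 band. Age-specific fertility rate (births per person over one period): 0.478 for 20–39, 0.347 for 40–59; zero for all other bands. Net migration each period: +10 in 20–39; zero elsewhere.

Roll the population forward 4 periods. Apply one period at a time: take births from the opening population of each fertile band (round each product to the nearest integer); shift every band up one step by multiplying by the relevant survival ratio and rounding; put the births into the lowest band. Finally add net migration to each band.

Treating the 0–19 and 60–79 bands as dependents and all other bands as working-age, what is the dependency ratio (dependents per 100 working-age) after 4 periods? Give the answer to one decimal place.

Let band 1 be 0–19 through band 4 = 60–79.
Period 1:
Births: 9800 × 0.478 = 4684, 21200 × 0.347 = 7356 ⇒ total 12040
Band 2: 10600 × 0.947 = 10038
Band 3: 9800 × 0.936 = 9173
Band 4: 21200 × 0.927 = 19652
Net migration: Band 2 + 10 → 10048
End of period: [12040, 10048, 9173, 19652]
Period 2:
Births: 10048 × 0.478 = 4803, 9173 × 0.347 = 3183 ⇒ total 7986
Band 2: 12040 × 0.947 = 11402
Band 3: 10048 × 0.936 = 9405
Band 4: 9173 × 0.927 = 8503
Net migration: Band 2 + 10 → 11412
End of period: [7986, 11412, 9405, 8503]
Period 3:
Births: 11412 × 0.478 = 5455, 9405 × 0.347 = 3264 ⇒ total 8719
Band 2: 7986 × 0.947 = 7563
Band 3: 11412 × 0.936 = 10682
Band 4: 9405 × 0.927 = 8718
Net migration: Band 2 + 10 → 7573
End of period: [8719, 7573, 10682, 8718]
Period 4:
Births: 7573 × 0.478 = 3620, 10682 × 0.347 = 3707 ⇒ total 7327
Band 2: 8719 × 0.947 = 8257
Band 3: 7573 × 0.936 = 7088
Band 4: 10682 × 0.927 = 9902
Net migration: Band 2 + 10 → 8267
End of period: [7327, 8267, 7088, 9902]
Dependents (band 0–19 + band 60–79) = 7327 + 9902 = 17229; working-age = 15355; ratio = 17229/15355 × 100 = 112.2

112.2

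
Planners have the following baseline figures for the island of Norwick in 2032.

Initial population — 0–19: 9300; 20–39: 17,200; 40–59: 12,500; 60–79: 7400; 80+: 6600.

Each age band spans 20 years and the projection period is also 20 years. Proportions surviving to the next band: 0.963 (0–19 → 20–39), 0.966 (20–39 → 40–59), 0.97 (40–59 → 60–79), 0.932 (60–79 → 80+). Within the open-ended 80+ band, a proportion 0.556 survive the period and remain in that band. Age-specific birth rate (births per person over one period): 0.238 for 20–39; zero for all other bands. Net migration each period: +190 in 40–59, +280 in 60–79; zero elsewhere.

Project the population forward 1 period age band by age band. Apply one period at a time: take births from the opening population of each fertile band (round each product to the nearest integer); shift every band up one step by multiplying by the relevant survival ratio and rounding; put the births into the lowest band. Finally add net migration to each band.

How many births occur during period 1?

4094

[period 1]
Births: 17200 × 0.238 = 4094
20–39: 9300 × 0.963 = 8956
40–59: 17200 × 0.966 = 16615
60–79: 12500 × 0.97 = 12125
80+: 7400 × 0.932 + 6600 × 0.556 = 6897 + 3670 = 10567
Net migration: 40–59 + 190 → 16805; 60–79 + 280 → 12405
Population now: 0–19=4094, 20–39=8956, 40–59=16805, 60–79=12405, 80+=10567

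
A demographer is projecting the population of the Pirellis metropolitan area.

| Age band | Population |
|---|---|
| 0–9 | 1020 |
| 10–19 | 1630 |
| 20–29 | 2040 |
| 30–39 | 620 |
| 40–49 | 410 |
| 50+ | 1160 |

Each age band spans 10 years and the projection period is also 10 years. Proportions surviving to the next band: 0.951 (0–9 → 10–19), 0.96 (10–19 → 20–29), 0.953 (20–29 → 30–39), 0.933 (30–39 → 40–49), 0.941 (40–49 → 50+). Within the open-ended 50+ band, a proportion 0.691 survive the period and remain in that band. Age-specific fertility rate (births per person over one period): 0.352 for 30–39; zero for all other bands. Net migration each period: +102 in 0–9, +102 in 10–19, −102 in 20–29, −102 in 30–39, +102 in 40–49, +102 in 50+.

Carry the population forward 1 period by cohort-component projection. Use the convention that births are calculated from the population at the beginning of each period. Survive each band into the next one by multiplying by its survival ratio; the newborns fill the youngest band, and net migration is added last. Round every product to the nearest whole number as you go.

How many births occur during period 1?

Call the groups 1 to 6, youngest first.
Period 1.
Births: 620 * 0.352 = 218
Group 2: 1020 * 0.951 = 970
Group 3: 1630 * 0.96 = 1565
Group 4: 2040 * 0.953 = 1944
Group 5: 620 * 0.933 = 578
Group 6: 410 * 0.941 + 1160 * 0.691 = 386 + 802 = 1188
Net migration: Group 1 + 102 → 320; Group 2 + 102 → 1072; Group 3 − 102 → 1463; Group 4 − 102 → 1842; Group 5 + 102 → 680; Group 6 + 102 → 1290
Population now: 0–9=320, 10–19=1072, 20–29=1463, 30–39=1842, 40–49=680, 50+=1290

218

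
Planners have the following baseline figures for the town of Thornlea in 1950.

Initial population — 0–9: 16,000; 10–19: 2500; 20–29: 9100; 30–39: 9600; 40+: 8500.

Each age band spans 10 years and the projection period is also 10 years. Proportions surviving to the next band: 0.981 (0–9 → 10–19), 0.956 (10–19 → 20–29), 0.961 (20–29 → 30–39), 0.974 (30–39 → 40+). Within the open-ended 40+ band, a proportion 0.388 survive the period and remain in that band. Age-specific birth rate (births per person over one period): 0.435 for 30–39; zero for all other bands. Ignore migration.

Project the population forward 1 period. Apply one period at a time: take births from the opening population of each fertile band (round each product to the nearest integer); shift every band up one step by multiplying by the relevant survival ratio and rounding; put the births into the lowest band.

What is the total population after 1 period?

Period 1.
Births: 9600 × 0.435 = 4176
10–19: 16000 × 0.981 = 15696
20–29: 2500 × 0.956 = 2390
30–39: 9100 × 0.961 = 8745
40+: 9600 × 0.974 + 8500 × 0.388 = 9350 + 3298 = 12648
End of period: [4176, 15696, 2390, 8745, 12648]
Total after period 1: 4176 + 15696 + 2390 + 8745 + 12648 = 43655

43655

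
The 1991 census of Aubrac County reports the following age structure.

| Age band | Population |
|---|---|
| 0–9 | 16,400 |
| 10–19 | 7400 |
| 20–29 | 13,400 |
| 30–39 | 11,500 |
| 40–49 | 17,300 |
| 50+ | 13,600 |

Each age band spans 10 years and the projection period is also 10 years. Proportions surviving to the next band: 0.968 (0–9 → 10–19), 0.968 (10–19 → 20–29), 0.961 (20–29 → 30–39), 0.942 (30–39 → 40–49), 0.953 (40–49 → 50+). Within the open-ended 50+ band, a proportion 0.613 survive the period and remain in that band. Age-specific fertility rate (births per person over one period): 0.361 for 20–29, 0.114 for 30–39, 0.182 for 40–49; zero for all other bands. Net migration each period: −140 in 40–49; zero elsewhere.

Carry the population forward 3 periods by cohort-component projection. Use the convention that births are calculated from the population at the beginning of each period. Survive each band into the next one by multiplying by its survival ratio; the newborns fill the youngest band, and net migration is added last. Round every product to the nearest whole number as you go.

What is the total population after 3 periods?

71146

[period 1]
Births: 13400 × 0.361 = 4837, 11500 × 0.114 = 1311, 17300 × 0.182 = 3149 ⇒ total 9297
10–19: 16400 × 0.968 = 15875
20–29: 7400 × 0.968 = 7163
30–39: 13400 × 0.961 = 12877
40–49: 11500 × 0.942 = 10833
50+: 17300 × 0.953 + 13600 × 0.613 = 16487 + 8337 = 24824
Net migration: 40–49 − 140 → 10693
Population now: 0–9=9297, 10–19=15875, 20–29=7163, 30–39=12877, 40–49=10693, 50+=24824
[period 2]
Births: 7163 × 0.361 = 2586, 12877 × 0.114 = 1468, 10693 × 0.182 = 1946 ⇒ total 6000
10–19: 9297 × 0.968 = 8999
20–29: 15875 × 0.968 = 15367
30–39: 7163 × 0.961 = 6884
40–49: 12877 × 0.942 = 12130
50+: 10693 × 0.953 + 24824 × 0.613 = 10190 + 15217 = 25407
Net migration: 40–49 − 140 → 11990
Population now: 0–9=6000, 10–19=8999, 20–29=15367, 30–39=6884, 40–49=11990, 50+=25407
[period 3]
Births: 15367 × 0.361 = 5547, 6884 × 0.114 = 785, 11990 × 0.182 = 2182 ⇒ total 8514
10–19: 6000 × 0.968 = 5808
20–29: 8999 × 0.968 = 8711
30–39: 15367 × 0.961 = 14768
40–49: 6884 × 0.942 = 6485
50+: 11990 × 0.953 + 25407 × 0.613 = 11426 + 15574 = 27000
Net migration: 40–49 − 140 → 6345
Population now: 0–9=8514, 10–19=5808, 20–29=8711, 30–39=14768, 40–49=6345, 50+=27000
Total after period 3: 8514 + 5808 + 8711 + 14768 + 6345 + 27000 = 71146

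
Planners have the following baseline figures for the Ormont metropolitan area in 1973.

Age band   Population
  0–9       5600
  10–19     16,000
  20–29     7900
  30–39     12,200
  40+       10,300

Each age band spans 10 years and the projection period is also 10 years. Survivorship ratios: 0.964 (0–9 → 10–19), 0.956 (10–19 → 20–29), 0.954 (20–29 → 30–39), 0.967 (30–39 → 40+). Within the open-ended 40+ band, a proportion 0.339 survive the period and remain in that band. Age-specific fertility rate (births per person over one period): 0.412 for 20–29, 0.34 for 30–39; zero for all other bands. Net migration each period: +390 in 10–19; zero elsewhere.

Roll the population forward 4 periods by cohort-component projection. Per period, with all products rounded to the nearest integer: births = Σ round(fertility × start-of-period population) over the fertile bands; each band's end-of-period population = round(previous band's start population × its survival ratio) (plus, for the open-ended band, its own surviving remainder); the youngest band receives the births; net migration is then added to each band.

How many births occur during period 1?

(Bands numbered youngest = 1 to oldest = 5.)
Period 1:
Births: 7900 × 0.412 = 3255, 12200 × 0.34 = 4148 → 7403
Band 2: 5600 × 0.964 = 5398
Band 3: 16000 × 0.956 = 15296
Band 4: 7900 × 0.954 = 7537
Band 5: 12200 × 0.967 + 10300 × 0.339 = 11797 + 3492 = 15289
Net migration: Band 2 + 390 → 5788
End of period: [7403, 5788, 15296, 7537, 15289]

7403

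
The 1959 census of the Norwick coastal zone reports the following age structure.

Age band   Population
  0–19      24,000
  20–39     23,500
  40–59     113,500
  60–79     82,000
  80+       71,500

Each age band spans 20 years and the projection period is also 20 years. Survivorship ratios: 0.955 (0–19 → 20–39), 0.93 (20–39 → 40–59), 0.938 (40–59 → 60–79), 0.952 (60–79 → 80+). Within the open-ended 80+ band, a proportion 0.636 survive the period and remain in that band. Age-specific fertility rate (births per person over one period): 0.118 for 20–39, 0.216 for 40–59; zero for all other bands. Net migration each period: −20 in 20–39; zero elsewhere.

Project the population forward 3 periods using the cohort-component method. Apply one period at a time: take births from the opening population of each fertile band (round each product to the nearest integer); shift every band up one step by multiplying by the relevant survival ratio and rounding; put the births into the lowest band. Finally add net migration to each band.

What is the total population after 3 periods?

[period 1]
Births: 23500 * 0.118 = 2773, 113500 * 0.216 = 24516 → 27289
20–39: 24000 * 0.955 = 22920
40–59: 23500 * 0.93 = 21855
60–79: 113500 * 0.938 = 106463
80+: 82000 * 0.952 + 71500 * 0.636 = 78064 + 45474 = 123538
Net migration: 20–39 − 20 → 22900
End of period: [27289, 22900, 21855, 106463, 123538]
[period 2]
Births: 22900 * 0.118 = 2702, 21855 * 0.216 = 4721 → 7423
20–39: 27289 * 0.955 = 26061
40–59: 22900 * 0.93 = 21297
60–79: 21855 * 0.938 = 20500
80+: 106463 * 0.952 + 123538 * 0.636 = 101353 + 78570 = 179923
Net migration: 20–39 − 20 → 26041
End of period: [7423, 26041, 21297, 20500, 179923]
[period 3]
Births: 26041 * 0.118 = 3073, 21297 * 0.216 = 4600 → 7673
20–39: 7423 * 0.955 = 7089
40–59: 26041 * 0.93 = 24218
60–79: 21297 * 0.938 = 19977
80+: 20500 * 0.952 + 179923 * 0.636 = 19516 + 114431 = 133947
Net migration: 20–39 − 20 → 7069
End of period: [7673, 7069, 24218, 19977, 133947]
Total after period 3: 7673 + 7069 + 24218 + 19977 + 133947 = 192884

192884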